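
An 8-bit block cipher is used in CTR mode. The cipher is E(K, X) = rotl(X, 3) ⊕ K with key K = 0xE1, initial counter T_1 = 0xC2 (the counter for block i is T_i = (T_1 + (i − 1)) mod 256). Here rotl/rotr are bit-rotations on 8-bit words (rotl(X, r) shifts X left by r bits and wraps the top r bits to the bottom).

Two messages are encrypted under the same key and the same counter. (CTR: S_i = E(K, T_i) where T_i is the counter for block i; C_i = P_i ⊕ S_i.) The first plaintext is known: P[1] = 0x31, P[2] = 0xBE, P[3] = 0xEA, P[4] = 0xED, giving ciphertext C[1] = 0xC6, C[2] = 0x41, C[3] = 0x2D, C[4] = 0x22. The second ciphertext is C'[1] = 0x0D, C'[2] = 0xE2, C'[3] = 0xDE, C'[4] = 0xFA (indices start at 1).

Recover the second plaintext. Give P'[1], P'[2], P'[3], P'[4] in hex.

In CTR with a reused counter, both messages share the same keystream S_i, so C_i ⊕ C'_i = P_i ⊕ P'_i and thus P'_i = P_i ⊕ C_i ⊕ C'_i.
P'[1]: 0x31 ⊕ 0xC6 ⊕ 0x0D = 0xFA.
P'[2]: 0xBE ⊕ 0x41 ⊕ 0xE2 = 0x1D.
P'[3]: 0xEA ⊕ 0x2D ⊕ 0xDE = 0x19.
P'[4]: 0xED ⊕ 0x22 ⊕ 0xFA = 0x35.

P'[1] = 0xFA, P'[2] = 0x1D, P'[3] = 0x19, P'[4] = 0x35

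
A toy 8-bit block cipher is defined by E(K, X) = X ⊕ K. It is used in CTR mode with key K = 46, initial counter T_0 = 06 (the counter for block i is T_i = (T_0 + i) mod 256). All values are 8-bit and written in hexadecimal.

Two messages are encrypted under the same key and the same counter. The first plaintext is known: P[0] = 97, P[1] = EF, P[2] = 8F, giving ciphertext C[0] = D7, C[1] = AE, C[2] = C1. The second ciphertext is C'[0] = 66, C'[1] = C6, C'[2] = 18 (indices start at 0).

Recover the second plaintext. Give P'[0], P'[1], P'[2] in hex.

P'[0] = 26, P'[1] = 87, P'[2] = 56

In CTR with a reused counter, both messages share the same keystream S_i, so C_i ⊕ C'_i = P_i ⊕ P'_i and thus P'_i = P_i ⊕ C_i ⊕ C'_i.
P'[0]: 97 ⊕ D7 ⊕ 66 = 26.
P'[1]: EF ⊕ AE ⊕ C6 = 87.
P'[2]: 8F ⊕ C1 ⊕ 18 = 56.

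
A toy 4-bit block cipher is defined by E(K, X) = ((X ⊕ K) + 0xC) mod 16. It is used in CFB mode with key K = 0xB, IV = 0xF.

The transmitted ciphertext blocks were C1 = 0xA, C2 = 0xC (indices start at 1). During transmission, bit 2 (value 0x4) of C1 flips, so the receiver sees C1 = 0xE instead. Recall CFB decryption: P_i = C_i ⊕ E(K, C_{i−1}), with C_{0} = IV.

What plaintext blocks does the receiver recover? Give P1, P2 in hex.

P1 = 0xE, P2 = 0xD

Only C1 changed, to 0xE. In CFB, a change in C_i flips the same bit in P_i and garbles P_{i+1}. Decrypting the received ciphertext:
P1: E(K, 0xF) = 0x0; 0xE ⊕ 0x0 = 0xE.
P2: E(K, 0xE) = 0x1; 0xC ⊕ 0x1 = 0xD.
Blocks that differ from the original plaintext: P1, P2.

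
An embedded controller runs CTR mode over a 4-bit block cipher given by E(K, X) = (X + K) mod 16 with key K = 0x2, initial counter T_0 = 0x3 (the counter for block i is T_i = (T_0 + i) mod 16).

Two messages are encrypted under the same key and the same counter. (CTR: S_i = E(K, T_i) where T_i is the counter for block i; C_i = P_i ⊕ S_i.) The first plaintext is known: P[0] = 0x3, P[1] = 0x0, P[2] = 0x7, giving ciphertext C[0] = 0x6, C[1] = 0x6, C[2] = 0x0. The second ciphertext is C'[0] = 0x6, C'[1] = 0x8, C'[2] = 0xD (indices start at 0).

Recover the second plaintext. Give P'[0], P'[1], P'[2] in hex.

P'[0] = 0x3, P'[1] = 0xE, P'[2] = 0xA

In CTR with a reused counter, both messages share the same keystream S_i, so C_i ⊕ C'_i = P_i ⊕ P'_i and thus P'_i = P_i ⊕ C_i ⊕ C'_i.
P'[0]: 0x3 ⊕ 0x6 ⊕ 0x6 = 0x3.
P'[1]: 0x0 ⊕ 0x6 ⊕ 0x8 = 0xE.
P'[2]: 0x7 ⊕ 0x0 ⊕ 0xD = 0xA.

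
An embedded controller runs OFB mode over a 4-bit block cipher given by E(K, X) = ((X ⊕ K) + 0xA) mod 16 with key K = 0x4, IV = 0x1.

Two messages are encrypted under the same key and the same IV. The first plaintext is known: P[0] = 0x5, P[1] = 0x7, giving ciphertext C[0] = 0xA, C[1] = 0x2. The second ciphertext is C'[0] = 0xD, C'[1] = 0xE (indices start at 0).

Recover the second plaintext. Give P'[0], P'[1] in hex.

In OFB with a reused IV, both messages share the same keystream S_i, so C_i ⊕ C'_i = P_i ⊕ P'_i and thus P'_i = P_i ⊕ C_i ⊕ C'_i.
P'[0]: 0x5 ⊕ 0xA ⊕ 0xD = 0x2.
P'[1]: 0x7 ⊕ 0x2 ⊕ 0xE = 0xB.

P'[0] = 0x2, P'[1] = 0xB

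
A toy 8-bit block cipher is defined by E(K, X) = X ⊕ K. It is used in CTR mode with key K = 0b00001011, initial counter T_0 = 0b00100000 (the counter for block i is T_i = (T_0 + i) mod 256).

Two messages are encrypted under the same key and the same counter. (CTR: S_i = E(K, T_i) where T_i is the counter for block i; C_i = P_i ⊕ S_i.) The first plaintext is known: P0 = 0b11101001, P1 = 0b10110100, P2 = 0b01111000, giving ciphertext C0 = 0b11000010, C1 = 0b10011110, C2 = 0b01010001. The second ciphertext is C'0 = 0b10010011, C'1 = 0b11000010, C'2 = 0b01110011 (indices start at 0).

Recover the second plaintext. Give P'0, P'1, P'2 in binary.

In CTR with a reused counter, both messages share the same keystream S_i, so C_i ⊕ C'_i = P_i ⊕ P'_i and thus P'_i = P_i ⊕ C_i ⊕ C'_i.
P'0: 0b11101001 ⊕ 0b11000010 ⊕ 0b10010011 = 0b10111000.
P'1: 0b10110100 ⊕ 0b10011110 ⊕ 0b11000010 = 0b11101000.
P'2: 0b01111000 ⊕ 0b01010001 ⊕ 0b01110011 = 0b01011010.

P'0 = 0b10111000, P'1 = 0b11101000, P'2 = 0b01011010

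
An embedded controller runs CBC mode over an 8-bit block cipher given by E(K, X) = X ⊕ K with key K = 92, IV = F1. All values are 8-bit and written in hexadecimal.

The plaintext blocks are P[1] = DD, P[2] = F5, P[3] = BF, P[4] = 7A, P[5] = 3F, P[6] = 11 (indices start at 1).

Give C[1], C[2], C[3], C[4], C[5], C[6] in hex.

C[1] = BE, C[2] = D9, C[3] = F4, C[4] = 1C, C[5] = B1, C[6] = 32

CBC encryption: C_i = E(K, P_i ⊕ C_{i−1}), with C_{0} = IV.
C[1]: P[1] ⊕ F1 = 2C; E(K, 2C) = BE.
C[2]: P[2] ⊕ BE = 4B; E(K, 4B) = D9.
C[3]: P[3] ⊕ D9 = 66; E(K, 66) = F4.
C[4]: P[4] ⊕ F4 = 8E; E(K, 8E) = 1C.
C[5]: P[5] ⊕ 1C = 23; E(K, 23) = B1.
C[6]: P[6] ⊕ B1 = A0; E(K, A0) = 32.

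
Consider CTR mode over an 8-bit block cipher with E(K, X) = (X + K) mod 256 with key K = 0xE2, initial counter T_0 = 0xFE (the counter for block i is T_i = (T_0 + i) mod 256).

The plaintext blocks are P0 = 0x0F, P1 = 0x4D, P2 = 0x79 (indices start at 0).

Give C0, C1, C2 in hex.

CTR encryption: S_i = E(K, T_i) where T_i is the counter for block i; C_i = P_i ⊕ S_i.
C0: T = 0xFE, S = E(K, T) = 0xE0; 0x0F ⊕ 0xE0 = 0xEF.
C1: T = 0xFF, S = E(K, T) = 0xE1; 0x4D ⊕ 0xE1 = 0xAC.
C2: T = 0x00, S = E(K, T) = 0xE2; 0x79 ⊕ 0xE2 = 0x9B.

C0 = 0xEF, C1 = 0xAC, C2 = 0x9B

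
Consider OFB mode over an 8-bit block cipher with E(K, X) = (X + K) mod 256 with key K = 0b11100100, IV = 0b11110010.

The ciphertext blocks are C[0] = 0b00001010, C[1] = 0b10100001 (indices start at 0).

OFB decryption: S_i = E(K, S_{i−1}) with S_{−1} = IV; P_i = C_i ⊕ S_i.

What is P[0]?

P[0]: S = E(K, 0b11110010) = 0b11010110; 0b00001010 ⊕ 0b11010110 = 0b11011100.

P[0] = 0b11011100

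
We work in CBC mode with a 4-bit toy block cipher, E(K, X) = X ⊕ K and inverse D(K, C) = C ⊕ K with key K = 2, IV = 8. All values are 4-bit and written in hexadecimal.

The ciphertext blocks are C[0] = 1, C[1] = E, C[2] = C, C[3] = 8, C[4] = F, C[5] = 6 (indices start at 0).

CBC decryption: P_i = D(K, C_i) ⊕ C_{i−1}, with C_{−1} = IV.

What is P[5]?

P[5] = B

P[5]: D(K, 6) = 4; 4 ⊕ F = B.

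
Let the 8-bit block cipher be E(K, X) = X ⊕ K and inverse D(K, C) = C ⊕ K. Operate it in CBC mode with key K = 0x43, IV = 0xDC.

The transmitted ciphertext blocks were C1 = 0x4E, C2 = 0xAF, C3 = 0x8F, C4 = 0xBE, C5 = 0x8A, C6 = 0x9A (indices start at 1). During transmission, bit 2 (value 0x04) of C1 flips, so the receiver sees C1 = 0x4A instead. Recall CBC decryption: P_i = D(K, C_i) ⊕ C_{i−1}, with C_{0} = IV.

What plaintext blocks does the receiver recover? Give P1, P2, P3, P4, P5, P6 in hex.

P1 = 0xD5, P2 = 0xA6, P3 = 0x63, P4 = 0x72, P5 = 0x77, P6 = 0x53

Only C1 changed, to 0x4A. In CBC, a change in C_i garbles P_i and flips the same bit in P_{i+1}. Decrypting the received ciphertext:
P1: D(K, 0x4A) = 0x09; 0x09 ⊕ 0xDC = 0xD5.
P2: D(K, 0xAF) = 0xEC; 0xEC ⊕ 0x4A = 0xA6.
P3: D(K, 0x8F) = 0xCC; 0xCC ⊕ 0xAF = 0x63.
P4: D(K, 0xBE) = 0xFD; 0xFD ⊕ 0x8F = 0x72.
P5: D(K, 0x8A) = 0xC9; 0xC9 ⊕ 0xBE = 0x77.
P6: D(K, 0x9A) = 0xD9; 0xD9 ⊕ 0x8A = 0x53.
Blocks that differ from the original plaintext: P1, P2.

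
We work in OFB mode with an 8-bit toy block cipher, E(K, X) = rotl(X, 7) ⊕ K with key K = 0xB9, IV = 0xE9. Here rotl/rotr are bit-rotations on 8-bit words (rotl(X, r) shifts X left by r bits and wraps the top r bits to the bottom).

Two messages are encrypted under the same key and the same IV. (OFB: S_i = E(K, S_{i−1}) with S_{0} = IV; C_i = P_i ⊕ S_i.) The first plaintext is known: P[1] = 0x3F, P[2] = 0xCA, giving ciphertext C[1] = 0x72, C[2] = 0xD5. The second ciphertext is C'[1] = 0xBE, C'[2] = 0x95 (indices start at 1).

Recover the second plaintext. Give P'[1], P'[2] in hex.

In OFB with a reused IV, both messages share the same keystream S_i, so C_i ⊕ C'_i = P_i ⊕ P'_i and thus P'_i = P_i ⊕ C_i ⊕ C'_i.
P'[1]: 0x3F ⊕ 0x72 ⊕ 0xBE = 0xF3.
P'[2]: 0xCA ⊕ 0xD5 ⊕ 0x95 = 0x8A.

P'[1] = 0xF3, P'[2] = 0x8A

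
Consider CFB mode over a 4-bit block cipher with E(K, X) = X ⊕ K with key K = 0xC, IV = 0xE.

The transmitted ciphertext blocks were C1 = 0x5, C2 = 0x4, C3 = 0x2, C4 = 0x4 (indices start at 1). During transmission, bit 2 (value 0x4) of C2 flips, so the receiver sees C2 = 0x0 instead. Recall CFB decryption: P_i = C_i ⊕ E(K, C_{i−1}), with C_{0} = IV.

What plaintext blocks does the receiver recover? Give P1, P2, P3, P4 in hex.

P1 = 0x7, P2 = 0x9, P3 = 0xE, P4 = 0xA

Only C2 changed, to 0x0. In CFB, a change in C_i flips the same bit in P_i and garbles P_{i+1}. Decrypting the received ciphertext:
P1: E(K, 0xE) = 0x2; 0x5 ⊕ 0x2 = 0x7.
P2: E(K, 0x5) = 0x9; 0x0 ⊕ 0x9 = 0x9.
P3: E(K, 0x0) = 0xC; 0x2 ⊕ 0xC = 0xE.
P4: E(K, 0x2) = 0xE; 0x4 ⊕ 0xE = 0xA.
Blocks that differ from the original plaintext: P2, P3.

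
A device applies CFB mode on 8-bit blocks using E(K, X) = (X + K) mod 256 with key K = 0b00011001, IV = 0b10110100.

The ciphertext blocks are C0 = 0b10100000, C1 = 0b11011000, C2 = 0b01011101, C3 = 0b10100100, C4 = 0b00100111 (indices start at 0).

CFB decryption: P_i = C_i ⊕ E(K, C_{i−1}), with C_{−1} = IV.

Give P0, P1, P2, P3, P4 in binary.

P0: E(K, 0b10110100) = 0b11001101; 0b10100000 ⊕ 0b11001101 = 0b01101101.
P1: E(K, 0b10100000) = 0b10111001; 0b11011000 ⊕ 0b10111001 = 0b01100001.
P2: E(K, 0b11011000) = 0b11110001; 0b01011101 ⊕ 0b11110001 = 0b10101100.
P3: E(K, 0b01011101) = 0b01110110; 0b10100100 ⊕ 0b01110110 = 0b11010010.
P4: E(K, 0b10100100) = 0b10111101; 0b00100111 ⊕ 0b10111101 = 0b10011010.

P0 = 0b01101101, P1 = 0b01100001, P2 = 0b10101100, P3 = 0b11010010, P4 = 0b10011010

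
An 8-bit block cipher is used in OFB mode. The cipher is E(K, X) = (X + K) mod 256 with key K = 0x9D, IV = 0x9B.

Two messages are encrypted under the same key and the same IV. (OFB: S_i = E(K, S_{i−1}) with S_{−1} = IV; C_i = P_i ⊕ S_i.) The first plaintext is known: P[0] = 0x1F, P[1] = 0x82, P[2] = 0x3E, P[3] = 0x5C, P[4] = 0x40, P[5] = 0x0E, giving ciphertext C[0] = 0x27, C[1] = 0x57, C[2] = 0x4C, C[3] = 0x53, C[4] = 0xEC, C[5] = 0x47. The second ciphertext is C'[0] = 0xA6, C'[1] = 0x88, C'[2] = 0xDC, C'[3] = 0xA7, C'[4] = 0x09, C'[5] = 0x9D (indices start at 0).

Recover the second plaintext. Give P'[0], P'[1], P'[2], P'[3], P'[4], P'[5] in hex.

P'[0] = 0x9E, P'[1] = 0x5D, P'[2] = 0xAE, P'[3] = 0xA8, P'[4] = 0xA5, P'[5] = 0xD4

In OFB with a reused IV, both messages share the same keystream S_i, so C_i ⊕ C'_i = P_i ⊕ P'_i and thus P'_i = P_i ⊕ C_i ⊕ C'_i.
P'[0]: 0x1F ⊕ 0x27 ⊕ 0xA6 = 0x9E.
P'[1]: 0x82 ⊕ 0x57 ⊕ 0x88 = 0x5D.
P'[2]: 0x3E ⊕ 0x4C ⊕ 0xDC = 0xAE.
P'[3]: 0x5C ⊕ 0x53 ⊕ 0xA7 = 0xA8.
P'[4]: 0x40 ⊕ 0xEC ⊕ 0x09 = 0xA5.
P'[5]: 0x0E ⊕ 0x47 ⊕ 0x9D = 0xD4.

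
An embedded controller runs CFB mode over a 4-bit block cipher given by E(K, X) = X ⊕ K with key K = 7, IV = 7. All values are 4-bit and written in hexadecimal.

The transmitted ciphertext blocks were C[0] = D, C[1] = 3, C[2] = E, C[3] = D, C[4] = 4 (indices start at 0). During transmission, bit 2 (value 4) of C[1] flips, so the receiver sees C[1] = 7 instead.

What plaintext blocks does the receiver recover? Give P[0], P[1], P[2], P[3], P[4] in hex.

P[0] = D, P[1] = D, P[2] = E, P[3] = 4, P[4] = E

CFB decryption: P_i = C_i ⊕ E(K, C_{i−1}), with C_{−1} = IV.
Only C[1] changed, to 7. In CFB, a change in C_i flips the same bit in P_i and garbles P_{i+1}. Decrypting the received ciphertext:
P[0]: E(K, 7) = 0; D ⊕ 0 = D.
P[1]: E(K, D) = A; 7 ⊕ A = D.
P[2]: E(K, 7) = 0; E ⊕ 0 = E.
P[3]: E(K, E) = 9; D ⊕ 9 = 4.
P[4]: E(K, D) = A; 4 ⊕ A = E.
Blocks that differ from the original plaintext: P[1], P[2].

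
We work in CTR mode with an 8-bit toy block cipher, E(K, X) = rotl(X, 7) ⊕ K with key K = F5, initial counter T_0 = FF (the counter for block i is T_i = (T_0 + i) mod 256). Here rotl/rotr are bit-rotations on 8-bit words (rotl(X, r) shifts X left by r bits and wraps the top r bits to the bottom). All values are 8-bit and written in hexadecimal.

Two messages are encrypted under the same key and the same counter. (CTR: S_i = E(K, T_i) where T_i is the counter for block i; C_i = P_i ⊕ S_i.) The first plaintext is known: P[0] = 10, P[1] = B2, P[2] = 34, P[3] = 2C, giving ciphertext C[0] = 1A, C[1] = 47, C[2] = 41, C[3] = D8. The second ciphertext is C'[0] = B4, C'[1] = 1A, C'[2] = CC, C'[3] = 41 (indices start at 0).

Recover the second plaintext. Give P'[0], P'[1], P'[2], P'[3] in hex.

In CTR with a reused counter, both messages share the same keystream S_i, so C_i ⊕ C'_i = P_i ⊕ P'_i and thus P'_i = P_i ⊕ C_i ⊕ C'_i.
P'[0]: 10 ⊕ 1A ⊕ B4 = BE.
P'[1]: B2 ⊕ 47 ⊕ 1A = EF.
P'[2]: 34 ⊕ 41 ⊕ CC = B9.
P'[3]: 2C ⊕ D8 ⊕ 41 = B5.

P'[0] = BE, P'[1] = EF, P'[2] = B9, P'[3] = B5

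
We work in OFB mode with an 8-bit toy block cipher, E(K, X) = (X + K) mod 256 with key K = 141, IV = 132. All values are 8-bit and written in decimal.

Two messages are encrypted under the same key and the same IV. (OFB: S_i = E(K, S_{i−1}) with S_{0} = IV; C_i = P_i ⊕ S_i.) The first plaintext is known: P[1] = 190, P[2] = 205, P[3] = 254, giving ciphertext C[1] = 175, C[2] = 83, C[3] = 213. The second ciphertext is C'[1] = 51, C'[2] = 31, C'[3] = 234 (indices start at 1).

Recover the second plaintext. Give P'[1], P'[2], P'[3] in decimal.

P'[1] = 34, P'[2] = 129, P'[3] = 193

In OFB with a reused IV, both messages share the same keystream S_i, so C_i ⊕ C'_i = P_i ⊕ P'_i and thus P'_i = P_i ⊕ C_i ⊕ C'_i.
P'[1]: 190 ⊕ 175 ⊕ 51 = 34.
P'[2]: 205 ⊕ 83 ⊕ 31 = 129.
P'[3]: 254 ⊕ 213 ⊕ 234 = 193.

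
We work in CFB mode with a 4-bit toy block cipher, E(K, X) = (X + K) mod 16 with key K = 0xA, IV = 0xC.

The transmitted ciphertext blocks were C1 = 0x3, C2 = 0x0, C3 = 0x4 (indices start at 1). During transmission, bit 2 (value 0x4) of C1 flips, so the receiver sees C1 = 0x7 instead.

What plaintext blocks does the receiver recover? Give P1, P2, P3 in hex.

P1 = 0x1, P2 = 0x1, P3 = 0xE

CFB decryption: P_i = C_i ⊕ E(K, C_{i−1}), with C_{0} = IV.
Only C1 changed, to 0x7. In CFB, a change in C_i flips the same bit in P_i and garbles P_{i+1}. Decrypting the received ciphertext:
P1: E(K, 0xC) = 0x6; 0x7 ⊕ 0x6 = 0x1.
P2: E(K, 0x7) = 0x1; 0x0 ⊕ 0x1 = 0x1.
P3: E(K, 0x0) = 0xA; 0x4 ⊕ 0xA = 0xE.
Blocks that differ from the original plaintext: P1, P2.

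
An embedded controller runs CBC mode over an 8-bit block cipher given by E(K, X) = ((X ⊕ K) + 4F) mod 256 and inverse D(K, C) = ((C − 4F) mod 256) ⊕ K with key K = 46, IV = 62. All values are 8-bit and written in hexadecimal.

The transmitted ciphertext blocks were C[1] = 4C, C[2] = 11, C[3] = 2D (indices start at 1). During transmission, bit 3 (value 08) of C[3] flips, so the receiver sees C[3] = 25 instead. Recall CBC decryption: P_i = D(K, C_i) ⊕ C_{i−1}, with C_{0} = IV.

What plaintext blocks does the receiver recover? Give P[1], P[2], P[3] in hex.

Only C[3] changed, to 25. In CBC, a change in C_i garbles P_i and flips the same bit in P_{i+1}. Decrypting the received ciphertext:
P[1]: D(K, 4C) = BB; BB ⊕ 62 = D9.
P[2]: D(K, 11) = 84; 84 ⊕ 4C = C8.
P[3]: D(K, 25) = 90; 90 ⊕ 11 = 81.
Blocks that differ from the original plaintext: P[3].

P[1] = D9, P[2] = C8, P[3] = 81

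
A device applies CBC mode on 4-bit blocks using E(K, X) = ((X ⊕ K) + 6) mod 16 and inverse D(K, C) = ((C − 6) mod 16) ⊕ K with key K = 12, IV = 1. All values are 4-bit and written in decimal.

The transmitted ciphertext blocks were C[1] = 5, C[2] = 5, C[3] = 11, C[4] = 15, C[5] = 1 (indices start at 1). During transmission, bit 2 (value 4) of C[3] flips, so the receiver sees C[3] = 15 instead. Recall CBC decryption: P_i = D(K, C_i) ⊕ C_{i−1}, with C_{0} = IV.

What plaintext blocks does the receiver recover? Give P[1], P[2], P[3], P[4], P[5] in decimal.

Only C[3] changed, to 15. In CBC, a change in C_i garbles P_i and flips the same bit in P_{i+1}. Decrypting the received ciphertext:
P[1]: D(K, 5) = 3; 3 ⊕ 1 = 2.
P[2]: D(K, 5) = 3; 3 ⊕ 5 = 6.
P[3]: D(K, 15) = 5; 5 ⊕ 5 = 0.
P[4]: D(K, 15) = 5; 5 ⊕ 15 = 10.
P[5]: D(K, 1) = 7; 7 ⊕ 15 = 8.
Blocks that differ from the original plaintext: P[3], P[4].

P[1] = 2, P[2] = 6, P[3] = 0, P[4] = 10, P[5] = 8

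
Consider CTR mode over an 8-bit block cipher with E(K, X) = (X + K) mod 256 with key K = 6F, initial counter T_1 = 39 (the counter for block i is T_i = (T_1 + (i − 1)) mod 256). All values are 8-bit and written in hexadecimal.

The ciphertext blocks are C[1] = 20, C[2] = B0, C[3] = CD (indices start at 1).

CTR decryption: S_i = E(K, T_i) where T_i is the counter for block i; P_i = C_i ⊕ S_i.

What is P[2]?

P[2]: T = 3A, S = E(K, T) = A9; B0 ⊕ A9 = 19.

P[2] = 19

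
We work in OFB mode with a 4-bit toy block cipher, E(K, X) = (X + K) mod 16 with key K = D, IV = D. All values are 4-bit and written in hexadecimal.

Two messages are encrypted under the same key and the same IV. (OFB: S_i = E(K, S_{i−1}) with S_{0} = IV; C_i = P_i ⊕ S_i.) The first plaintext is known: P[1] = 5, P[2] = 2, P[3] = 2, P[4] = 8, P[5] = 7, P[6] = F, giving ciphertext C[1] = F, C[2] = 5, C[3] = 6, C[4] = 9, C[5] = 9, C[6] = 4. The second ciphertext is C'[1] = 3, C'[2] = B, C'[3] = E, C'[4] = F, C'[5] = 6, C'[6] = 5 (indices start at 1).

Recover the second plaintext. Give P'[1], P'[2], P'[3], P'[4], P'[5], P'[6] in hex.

P'[1] = 9, P'[2] = C, P'[3] = A, P'[4] = E, P'[5] = 8, P'[6] = E

In OFB with a reused IV, both messages share the same keystream S_i, so C_i ⊕ C'_i = P_i ⊕ P'_i and thus P'_i = P_i ⊕ C_i ⊕ C'_i.
P'[1]: 5 ⊕ F ⊕ 3 = 9.
P'[2]: 2 ⊕ 5 ⊕ B = C.
P'[3]: 2 ⊕ 6 ⊕ E = A.
P'[4]: 8 ⊕ 9 ⊕ F = E.
P'[5]: 7 ⊕ 9 ⊕ 6 = 8.
P'[6]: F ⊕ 4 ⊕ 5 = E.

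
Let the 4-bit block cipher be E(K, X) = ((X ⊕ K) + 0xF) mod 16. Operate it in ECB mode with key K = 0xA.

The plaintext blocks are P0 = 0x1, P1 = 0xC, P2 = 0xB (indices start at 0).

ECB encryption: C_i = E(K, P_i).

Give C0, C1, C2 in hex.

C0: E(K, 0x1) = 0xA.
C1: E(K, 0xC) = 0x5.
C2: E(K, 0xB) = 0x0.

C0 = 0xA, C1 = 0x5, C2 = 0x0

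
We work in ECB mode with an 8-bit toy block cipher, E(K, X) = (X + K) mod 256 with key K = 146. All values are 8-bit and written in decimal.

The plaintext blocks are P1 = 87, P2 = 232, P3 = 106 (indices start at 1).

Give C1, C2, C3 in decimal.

ECB encryption: C_i = E(K, P_i).
C1: E(K, 87) = 233.
C2: E(K, 232) = 122.
C3: E(K, 106) = 252.

C1 = 233, C2 = 122, C3 = 252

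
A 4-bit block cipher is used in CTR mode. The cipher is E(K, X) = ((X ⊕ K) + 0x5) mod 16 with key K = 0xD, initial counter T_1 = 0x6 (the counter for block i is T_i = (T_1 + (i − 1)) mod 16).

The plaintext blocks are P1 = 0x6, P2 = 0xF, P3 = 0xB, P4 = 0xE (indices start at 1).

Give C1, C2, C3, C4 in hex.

C1 = 0x6, C2 = 0x0, C3 = 0x1, C4 = 0x7

CTR encryption: S_i = E(K, T_i) where T_i is the counter for block i; C_i = P_i ⊕ S_i.
C1: T = 0x6, S = E(K, T) = 0x0; 0x6 ⊕ 0x0 = 0x6.
C2: T = 0x7, S = E(K, T) = 0xF; 0xF ⊕ 0xF = 0x0.
C3: T = 0x8, S = E(K, T) = 0xA; 0xB ⊕ 0xA = 0x1.
C4: T = 0x9, S = E(K, T) = 0x9; 0xE ⊕ 0x9 = 0x7.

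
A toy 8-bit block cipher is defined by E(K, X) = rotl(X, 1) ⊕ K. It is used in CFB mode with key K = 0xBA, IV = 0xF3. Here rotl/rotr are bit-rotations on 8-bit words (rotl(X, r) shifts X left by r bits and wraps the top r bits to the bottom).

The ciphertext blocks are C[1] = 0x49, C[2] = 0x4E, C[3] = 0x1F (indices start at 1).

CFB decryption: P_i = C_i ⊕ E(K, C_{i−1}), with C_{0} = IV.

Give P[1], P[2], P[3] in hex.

P[1] = 0x14, P[2] = 0x66, P[3] = 0x39

P[1]: E(K, 0xF3) = 0x5D; 0x49 ⊕ 0x5D = 0x14.
P[2]: E(K, 0x49) = 0x28; 0x4E ⊕ 0x28 = 0x66.
P[3]: E(K, 0x4E) = 0x26; 0x1F ⊕ 0x26 = 0x39.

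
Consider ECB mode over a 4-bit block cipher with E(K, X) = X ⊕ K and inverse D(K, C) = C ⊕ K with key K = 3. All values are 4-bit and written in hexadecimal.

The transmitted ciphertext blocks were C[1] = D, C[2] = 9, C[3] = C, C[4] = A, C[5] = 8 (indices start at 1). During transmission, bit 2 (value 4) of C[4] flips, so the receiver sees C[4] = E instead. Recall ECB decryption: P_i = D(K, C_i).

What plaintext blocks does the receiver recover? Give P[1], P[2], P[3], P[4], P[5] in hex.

Only C[4] changed, to E. In ECB, a change in C_i affects only P_i. Decrypting the received ciphertext:
P[1]: D(K, D) = E.
P[2]: D(K, 9) = A.
P[3]: D(K, C) = F.
P[4]: D(K, E) = D.
P[5]: D(K, 8) = B.
Blocks that differ from the original plaintext: P[4].

P[1] = E, P[2] = A, P[3] = F, P[4] = D, P[5] = B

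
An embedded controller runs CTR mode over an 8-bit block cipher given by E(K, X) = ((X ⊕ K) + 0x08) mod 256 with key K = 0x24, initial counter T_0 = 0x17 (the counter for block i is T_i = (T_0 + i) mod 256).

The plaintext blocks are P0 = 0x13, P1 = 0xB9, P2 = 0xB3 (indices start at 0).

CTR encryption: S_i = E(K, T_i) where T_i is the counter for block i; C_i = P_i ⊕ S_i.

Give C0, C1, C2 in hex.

C0 = 0x28, C1 = 0xFD, C2 = 0xF6

C0: T = 0x17, S = E(K, T) = 0x3B; 0x13 ⊕ 0x3B = 0x28.
C1: T = 0x18, S = E(K, T) = 0x44; 0xB9 ⊕ 0x44 = 0xFD.
C2: T = 0x19, S = E(K, T) = 0x45; 0xB3 ⊕ 0x45 = 0xF6.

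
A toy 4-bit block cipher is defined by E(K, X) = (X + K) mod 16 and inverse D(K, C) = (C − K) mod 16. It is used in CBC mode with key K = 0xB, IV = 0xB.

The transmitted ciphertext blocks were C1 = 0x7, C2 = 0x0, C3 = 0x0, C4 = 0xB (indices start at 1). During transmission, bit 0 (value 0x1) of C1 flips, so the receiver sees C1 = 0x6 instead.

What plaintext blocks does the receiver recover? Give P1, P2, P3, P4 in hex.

P1 = 0x0, P2 = 0x3, P3 = 0x5, P4 = 0x0

CBC decryption: P_i = D(K, C_i) ⊕ C_{i−1}, with C_{0} = IV.
Only C1 changed, to 0x6. In CBC, a change in C_i garbles P_i and flips the same bit in P_{i+1}. Decrypting the received ciphertext:
P1: D(K, 0x6) = 0xB; 0xB ⊕ 0xB = 0x0.
P2: D(K, 0x0) = 0x5; 0x5 ⊕ 0x6 = 0x3.
P3: D(K, 0x0) = 0x5; 0x5 ⊕ 0x0 = 0x5.
P4: D(K, 0xB) = 0x0; 0x0 ⊕ 0x0 = 0x0.
Blocks that differ from the original plaintext: P1, P2.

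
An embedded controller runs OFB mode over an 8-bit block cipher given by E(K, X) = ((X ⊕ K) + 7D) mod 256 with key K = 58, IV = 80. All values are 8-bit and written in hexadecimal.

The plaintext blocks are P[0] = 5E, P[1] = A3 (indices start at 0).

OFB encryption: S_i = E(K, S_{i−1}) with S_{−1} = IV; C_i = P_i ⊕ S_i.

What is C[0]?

C[0] = 0B

C[0]: S = E(K, 80) = 55; 5E ⊕ 55 = 0B.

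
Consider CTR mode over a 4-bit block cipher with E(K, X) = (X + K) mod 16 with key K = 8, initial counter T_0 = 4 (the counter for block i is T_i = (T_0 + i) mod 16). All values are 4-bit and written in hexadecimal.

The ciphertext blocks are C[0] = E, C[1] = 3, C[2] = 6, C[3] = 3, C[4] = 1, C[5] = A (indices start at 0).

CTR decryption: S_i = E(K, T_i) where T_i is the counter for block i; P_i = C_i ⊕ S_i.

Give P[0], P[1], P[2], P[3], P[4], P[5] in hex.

P[0]: T = 4, S = E(K, T) = C; E ⊕ C = 2.
P[1]: T = 5, S = E(K, T) = D; 3 ⊕ D = E.
P[2]: T = 6, S = E(K, T) = E; 6 ⊕ E = 8.
P[3]: T = 7, S = E(K, T) = F; 3 ⊕ F = C.
P[4]: T = 8, S = E(K, T) = 0; 1 ⊕ 0 = 1.
P[5]: T = 9, S = E(K, T) = 1; A ⊕ 1 = B.

P[0] = 2, P[1] = E, P[2] = 8, P[3] = C, P[4] = 1, P[5] = B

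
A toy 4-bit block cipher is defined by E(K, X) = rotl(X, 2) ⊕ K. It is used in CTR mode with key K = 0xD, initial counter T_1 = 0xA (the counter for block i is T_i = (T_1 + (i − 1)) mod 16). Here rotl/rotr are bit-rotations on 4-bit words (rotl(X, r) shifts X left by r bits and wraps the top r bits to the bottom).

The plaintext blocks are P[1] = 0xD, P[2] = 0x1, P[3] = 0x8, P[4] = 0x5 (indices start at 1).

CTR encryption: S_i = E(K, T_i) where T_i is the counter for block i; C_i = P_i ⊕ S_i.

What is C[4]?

C[1]: T = 0xA, S = E(K, T) = 0x7; 0xD ⊕ 0x7 = 0xA.
C[2]: T = 0xB, S = E(K, T) = 0x3; 0x1 ⊕ 0x3 = 0x2.
C[3]: T = 0xC, S = E(K, T) = 0xE; 0x8 ⊕ 0xE = 0x6.
C[4]: T = 0xD, S = E(K, T) = 0xA; 0x5 ⊕ 0xA = 0xF.

C[4] = 0xF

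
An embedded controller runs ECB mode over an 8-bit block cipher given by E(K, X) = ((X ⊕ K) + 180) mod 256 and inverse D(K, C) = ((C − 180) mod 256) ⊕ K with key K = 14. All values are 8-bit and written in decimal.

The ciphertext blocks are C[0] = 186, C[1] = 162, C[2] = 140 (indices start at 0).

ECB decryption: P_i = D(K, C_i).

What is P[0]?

P[0]: D(K, 186) = 8.

P[0] = 8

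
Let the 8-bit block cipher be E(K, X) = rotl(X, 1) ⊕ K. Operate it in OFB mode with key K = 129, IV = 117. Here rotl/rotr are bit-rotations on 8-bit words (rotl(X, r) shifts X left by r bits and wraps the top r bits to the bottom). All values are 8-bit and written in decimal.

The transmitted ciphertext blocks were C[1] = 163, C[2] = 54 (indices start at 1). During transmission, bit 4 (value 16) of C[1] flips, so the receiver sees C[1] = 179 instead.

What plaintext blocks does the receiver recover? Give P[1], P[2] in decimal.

OFB decryption: S_i = E(K, S_{i−1}) with S_{0} = IV; P_i = C_i ⊕ S_i.
Only C[1] changed, to 179. In OFB, a change in C_i flips the same bit in P_i only; the keystream is unaffected. Decrypting the received ciphertext:
P[1]: S = E(K, 117) = 107; 179 ⊕ 107 = 216.
P[2]: S = E(K, 107) = 87; 54 ⊕ 87 = 97.
Blocks that differ from the original plaintext: P[1].

P[1] = 216, P[2] = 97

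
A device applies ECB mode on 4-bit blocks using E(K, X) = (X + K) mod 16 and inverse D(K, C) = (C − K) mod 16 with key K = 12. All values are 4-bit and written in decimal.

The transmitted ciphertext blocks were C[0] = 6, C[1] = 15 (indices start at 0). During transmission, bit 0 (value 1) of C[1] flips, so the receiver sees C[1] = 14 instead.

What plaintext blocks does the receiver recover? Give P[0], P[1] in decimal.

P[0] = 10, P[1] = 2

ECB decryption: P_i = D(K, C_i).
Only C[1] changed, to 14. In ECB, a change in C_i affects only P_i. Decrypting the received ciphertext:
P[0]: D(K, 6) = 10.
P[1]: D(K, 14) = 2.
Blocks that differ from the original plaintext: P[1].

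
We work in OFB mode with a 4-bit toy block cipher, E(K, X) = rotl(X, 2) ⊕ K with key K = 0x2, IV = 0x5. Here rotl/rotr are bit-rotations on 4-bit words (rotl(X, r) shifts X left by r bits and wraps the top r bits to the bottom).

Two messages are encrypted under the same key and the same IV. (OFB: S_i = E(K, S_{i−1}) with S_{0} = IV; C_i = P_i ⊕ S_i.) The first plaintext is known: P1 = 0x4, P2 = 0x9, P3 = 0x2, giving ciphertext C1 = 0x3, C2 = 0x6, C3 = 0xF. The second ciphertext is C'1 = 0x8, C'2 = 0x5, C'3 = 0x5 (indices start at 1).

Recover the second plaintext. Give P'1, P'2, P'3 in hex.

In OFB with a reused IV, both messages share the same keystream S_i, so C_i ⊕ C'_i = P_i ⊕ P'_i and thus P'_i = P_i ⊕ C_i ⊕ C'_i.
P'1: 0x4 ⊕ 0x3 ⊕ 0x8 = 0xF.
P'2: 0x9 ⊕ 0x6 ⊕ 0x5 = 0xA.
P'3: 0x2 ⊕ 0xF ⊕ 0x5 = 0x8.

P'1 = 0xF, P'2 = 0xA, P'3 = 0x8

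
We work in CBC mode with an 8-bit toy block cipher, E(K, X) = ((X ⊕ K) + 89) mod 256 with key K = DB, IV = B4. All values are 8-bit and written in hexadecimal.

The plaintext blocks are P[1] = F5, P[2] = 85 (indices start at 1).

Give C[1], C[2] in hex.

C[1] = 23, C[2] = 06

CBC encryption: C_i = E(K, P_i ⊕ C_{i−1}), with C_{0} = IV.
C[1]: P[1] ⊕ B4 = 41; E(K, 41) = 23.
C[2]: P[2] ⊕ 23 = A6; E(K, A6) = 06.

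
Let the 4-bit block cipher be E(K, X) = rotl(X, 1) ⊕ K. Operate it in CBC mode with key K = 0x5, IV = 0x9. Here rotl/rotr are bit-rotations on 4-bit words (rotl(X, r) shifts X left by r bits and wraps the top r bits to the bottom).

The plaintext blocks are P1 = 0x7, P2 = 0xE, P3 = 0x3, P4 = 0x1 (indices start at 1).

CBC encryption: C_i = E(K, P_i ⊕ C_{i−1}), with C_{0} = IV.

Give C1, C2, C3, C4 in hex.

C1 = 0x8, C2 = 0x9, C3 = 0x0, C4 = 0x7

C1: P1 ⊕ 0x9 = 0xE; E(K, 0xE) = 0x8.
C2: P2 ⊕ 0x8 = 0x6; E(K, 0x6) = 0x9.
C3: P3 ⊕ 0x9 = 0xA; E(K, 0xA) = 0x0.
C4: P4 ⊕ 0x0 = 0x1; E(K, 0x1) = 0x7.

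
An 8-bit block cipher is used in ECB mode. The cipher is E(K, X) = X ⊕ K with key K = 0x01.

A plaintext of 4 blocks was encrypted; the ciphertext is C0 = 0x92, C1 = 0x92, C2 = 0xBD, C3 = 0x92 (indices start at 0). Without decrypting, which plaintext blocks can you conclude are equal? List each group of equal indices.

P0 = P1 = P3

ECB encrypts each block independently with the same key, so equal ciphertext blocks imply equal plaintext blocks.
C0 = C1 = C3 = 0x92, so P0 = P1 = P3.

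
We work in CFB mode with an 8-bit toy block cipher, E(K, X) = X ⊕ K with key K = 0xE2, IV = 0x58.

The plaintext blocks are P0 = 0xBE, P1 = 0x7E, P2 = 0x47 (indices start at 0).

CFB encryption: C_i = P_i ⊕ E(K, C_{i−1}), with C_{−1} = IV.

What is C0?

C0: E(K, 0x58) = 0xBA; 0xBE ⊕ 0xBA = 0x04.

C0 = 0x04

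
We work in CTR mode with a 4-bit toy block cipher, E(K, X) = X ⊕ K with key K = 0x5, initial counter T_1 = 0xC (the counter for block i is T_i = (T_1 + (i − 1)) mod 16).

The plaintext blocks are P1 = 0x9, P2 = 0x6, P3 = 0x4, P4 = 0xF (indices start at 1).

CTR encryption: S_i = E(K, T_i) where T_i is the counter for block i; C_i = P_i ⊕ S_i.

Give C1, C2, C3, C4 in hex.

C1: T = 0xC, S = E(K, T) = 0x9; 0x9 ⊕ 0x9 = 0x0.
C2: T = 0xD, S = E(K, T) = 0x8; 0x6 ⊕ 0x8 = 0xE.
C3: T = 0xE, S = E(K, T) = 0xB; 0x4 ⊕ 0xB = 0xF.
C4: T = 0xF, S = E(K, T) = 0xA; 0xF ⊕ 0xA = 0x5.

C1 = 0x0, C2 = 0xE, C3 = 0xF, C4 = 0x5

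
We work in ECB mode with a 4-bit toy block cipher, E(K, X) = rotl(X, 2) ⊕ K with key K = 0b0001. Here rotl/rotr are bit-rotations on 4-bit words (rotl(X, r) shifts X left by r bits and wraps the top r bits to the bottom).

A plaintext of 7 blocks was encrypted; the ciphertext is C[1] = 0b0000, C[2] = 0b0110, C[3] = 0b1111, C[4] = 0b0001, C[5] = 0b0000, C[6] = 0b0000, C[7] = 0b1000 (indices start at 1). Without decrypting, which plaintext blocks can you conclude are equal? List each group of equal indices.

P[1] = P[5] = P[6]

ECB encrypts each block independently with the same key, so equal ciphertext blocks imply equal plaintext blocks.
C[1] = C[5] = C[6] = 0b0000, so P[1] = P[5] = P[6].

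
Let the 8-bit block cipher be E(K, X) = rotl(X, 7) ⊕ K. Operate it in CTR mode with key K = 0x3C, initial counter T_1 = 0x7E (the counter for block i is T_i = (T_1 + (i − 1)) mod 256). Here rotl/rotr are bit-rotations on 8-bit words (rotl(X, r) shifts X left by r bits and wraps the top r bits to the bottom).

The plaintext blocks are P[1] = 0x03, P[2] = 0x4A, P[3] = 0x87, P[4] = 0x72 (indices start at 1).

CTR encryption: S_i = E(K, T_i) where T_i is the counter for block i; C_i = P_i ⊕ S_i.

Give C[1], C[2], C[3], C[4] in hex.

C[1]: T = 0x7E, S = E(K, T) = 0x03; 0x03 ⊕ 0x03 = 0x00.
C[2]: T = 0x7F, S = E(K, T) = 0x83; 0x4A ⊕ 0x83 = 0xC9.
C[3]: T = 0x80, S = E(K, T) = 0x7C; 0x87 ⊕ 0x7C = 0xFB.
C[4]: T = 0x81, S = E(K, T) = 0xFC; 0x72 ⊕ 0xFC = 0x8E.

C[1] = 0x00, C[2] = 0xC9, C[3] = 0xFB, C[4] = 0x8E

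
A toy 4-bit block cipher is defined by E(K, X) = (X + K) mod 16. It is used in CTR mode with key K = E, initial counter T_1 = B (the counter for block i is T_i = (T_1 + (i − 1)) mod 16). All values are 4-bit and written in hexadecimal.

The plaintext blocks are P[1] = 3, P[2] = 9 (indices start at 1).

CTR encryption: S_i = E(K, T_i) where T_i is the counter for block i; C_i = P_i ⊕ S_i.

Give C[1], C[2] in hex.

C[1] = A, C[2] = 3

C[1]: T = B, S = E(K, T) = 9; 3 ⊕ 9 = A.
C[2]: T = C, S = E(K, T) = A; 9 ⊕ A = 3.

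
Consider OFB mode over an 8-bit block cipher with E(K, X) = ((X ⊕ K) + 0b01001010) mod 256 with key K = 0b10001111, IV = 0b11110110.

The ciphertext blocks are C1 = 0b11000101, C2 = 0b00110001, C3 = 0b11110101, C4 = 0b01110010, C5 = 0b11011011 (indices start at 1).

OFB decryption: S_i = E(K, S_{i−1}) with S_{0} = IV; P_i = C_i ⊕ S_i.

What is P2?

P2 = 0b10100111

P1: S = E(K, 0b11110110) = 0b11000011; 0b11000101 ⊕ 0b11000011 = 0b00000110.
P2: S = E(K, 0b11000011) = 0b10010110; 0b00110001 ⊕ 0b10010110 = 0b10100111.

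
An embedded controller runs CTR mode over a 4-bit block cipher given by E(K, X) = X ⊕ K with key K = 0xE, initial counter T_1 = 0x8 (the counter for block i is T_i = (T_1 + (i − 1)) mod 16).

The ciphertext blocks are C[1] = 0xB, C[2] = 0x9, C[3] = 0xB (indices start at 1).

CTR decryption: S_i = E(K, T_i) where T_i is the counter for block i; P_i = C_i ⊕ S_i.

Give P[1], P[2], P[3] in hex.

P[1] = 0xD, P[2] = 0xE, P[3] = 0xF

P[1]: T = 0x8, S = E(K, T) = 0x6; 0xB ⊕ 0x6 = 0xD.
P[2]: T = 0x9, S = E(K, T) = 0x7; 0x9 ⊕ 0x7 = 0xE.
P[3]: T = 0xA, S = E(K, T) = 0x4; 0xB ⊕ 0x4 = 0xF.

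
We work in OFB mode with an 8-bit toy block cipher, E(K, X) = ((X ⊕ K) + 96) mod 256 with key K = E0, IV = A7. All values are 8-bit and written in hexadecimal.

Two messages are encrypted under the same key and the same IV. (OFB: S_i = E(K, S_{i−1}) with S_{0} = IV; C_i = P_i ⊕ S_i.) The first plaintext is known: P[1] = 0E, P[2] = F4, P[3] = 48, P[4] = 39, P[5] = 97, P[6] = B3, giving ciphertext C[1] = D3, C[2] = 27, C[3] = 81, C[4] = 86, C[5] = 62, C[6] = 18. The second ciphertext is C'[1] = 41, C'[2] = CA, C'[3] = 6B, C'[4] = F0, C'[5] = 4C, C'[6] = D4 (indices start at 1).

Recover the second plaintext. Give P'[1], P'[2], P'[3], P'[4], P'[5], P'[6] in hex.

P'[1] = 9C, P'[2] = 19, P'[3] = A2, P'[4] = 4F, P'[5] = B9, P'[6] = 7F

In OFB with a reused IV, both messages share the same keystream S_i, so C_i ⊕ C'_i = P_i ⊕ P'_i and thus P'_i = P_i ⊕ C_i ⊕ C'_i.
P'[1]: 0E ⊕ D3 ⊕ 41 = 9C.
P'[2]: F4 ⊕ 27 ⊕ CA = 19.
P'[3]: 48 ⊕ 81 ⊕ 6B = A2.
P'[4]: 39 ⊕ 86 ⊕ F0 = 4F.
P'[5]: 97 ⊕ 62 ⊕ 4C = B9.
P'[6]: B3 ⊕ 18 ⊕ D4 = 7F.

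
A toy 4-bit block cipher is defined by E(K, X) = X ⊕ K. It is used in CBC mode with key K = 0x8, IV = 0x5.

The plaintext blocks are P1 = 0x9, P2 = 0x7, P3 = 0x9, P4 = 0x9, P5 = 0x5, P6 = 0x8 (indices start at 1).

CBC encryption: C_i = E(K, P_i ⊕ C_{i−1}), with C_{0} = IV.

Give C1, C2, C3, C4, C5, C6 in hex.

C1 = 0x4, C2 = 0xB, C3 = 0xA, C4 = 0xB, C5 = 0x6, C6 = 0x6

C1: P1 ⊕ 0x5 = 0xC; E(K, 0xC) = 0x4.
C2: P2 ⊕ 0x4 = 0x3; E(K, 0x3) = 0xB.
C3: P3 ⊕ 0xB = 0x2; E(K, 0x2) = 0xA.
C4: P4 ⊕ 0xA = 0x3; E(K, 0x3) = 0xB.
C5: P5 ⊕ 0xB = 0xE; E(K, 0xE) = 0x6.
C6: P6 ⊕ 0x6 = 0xE; E(K, 0xE) = 0x6.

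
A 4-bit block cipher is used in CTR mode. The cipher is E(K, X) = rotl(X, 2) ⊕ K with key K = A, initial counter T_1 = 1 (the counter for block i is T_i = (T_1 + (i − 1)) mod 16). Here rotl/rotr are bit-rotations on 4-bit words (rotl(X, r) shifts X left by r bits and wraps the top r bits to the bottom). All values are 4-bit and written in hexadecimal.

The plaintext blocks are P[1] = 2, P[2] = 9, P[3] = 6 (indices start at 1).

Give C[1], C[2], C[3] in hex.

C[1] = C, C[2] = B, C[3] = 0

CTR encryption: S_i = E(K, T_i) where T_i is the counter for block i; C_i = P_i ⊕ S_i.
C[1]: T = 1, S = E(K, T) = E; 2 ⊕ E = C.
C[2]: T = 2, S = E(K, T) = 2; 9 ⊕ 2 = B.
C[3]: T = 3, S = E(K, T) = 6; 6 ⊕ 6 = 0.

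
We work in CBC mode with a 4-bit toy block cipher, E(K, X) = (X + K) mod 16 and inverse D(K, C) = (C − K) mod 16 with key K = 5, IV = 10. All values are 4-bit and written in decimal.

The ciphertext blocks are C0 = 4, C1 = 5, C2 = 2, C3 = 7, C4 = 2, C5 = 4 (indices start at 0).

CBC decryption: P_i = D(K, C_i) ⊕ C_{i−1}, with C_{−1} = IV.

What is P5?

P5 = 13

P5: D(K, 4) = 15; 15 ⊕ 2 = 13.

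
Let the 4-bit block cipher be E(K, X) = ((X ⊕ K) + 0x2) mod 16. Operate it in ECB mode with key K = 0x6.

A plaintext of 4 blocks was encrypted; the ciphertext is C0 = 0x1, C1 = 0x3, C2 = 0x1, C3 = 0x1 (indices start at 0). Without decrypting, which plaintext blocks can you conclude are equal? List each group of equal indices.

P0 = P2 = P3

ECB encrypts each block independently with the same key, so equal ciphertext blocks imply equal plaintext blocks.
C0 = C2 = C3 = 0x1, so P0 = P2 = P3.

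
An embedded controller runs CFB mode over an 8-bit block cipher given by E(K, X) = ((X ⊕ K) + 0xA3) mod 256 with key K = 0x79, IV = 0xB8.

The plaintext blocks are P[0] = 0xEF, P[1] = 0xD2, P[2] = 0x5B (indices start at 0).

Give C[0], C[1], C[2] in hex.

CFB encryption: C_i = P_i ⊕ E(K, C_{i−1}), with C_{−1} = IV.
C[0]: E(K, 0xB8) = 0x64; 0xEF ⊕ 0x64 = 0x8B.
C[1]: E(K, 0x8B) = 0x95; 0xD2 ⊕ 0x95 = 0x47.
C[2]: E(K, 0x47) = 0xE1; 0x5B ⊕ 0xE1 = 0xBA.

C[0] = 0x8B, C[1] = 0x47, C[2] = 0xBA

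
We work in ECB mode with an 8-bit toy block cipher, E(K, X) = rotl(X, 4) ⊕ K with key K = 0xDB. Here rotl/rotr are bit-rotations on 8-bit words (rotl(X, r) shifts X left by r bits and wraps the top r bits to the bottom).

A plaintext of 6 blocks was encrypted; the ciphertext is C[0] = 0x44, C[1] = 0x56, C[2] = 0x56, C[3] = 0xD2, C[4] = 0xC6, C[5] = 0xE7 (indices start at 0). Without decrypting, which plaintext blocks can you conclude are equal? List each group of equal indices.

ECB encrypts each block independently with the same key, so equal ciphertext blocks imply equal plaintext blocks.
C[1] = C[2] = 0x56, so P[1] = P[2].

P[1] = P[2]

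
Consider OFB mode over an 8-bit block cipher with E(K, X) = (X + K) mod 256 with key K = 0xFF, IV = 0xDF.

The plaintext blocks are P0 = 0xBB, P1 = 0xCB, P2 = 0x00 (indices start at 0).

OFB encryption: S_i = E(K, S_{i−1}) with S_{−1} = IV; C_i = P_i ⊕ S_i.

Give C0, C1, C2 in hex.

C0 = 0x65, C1 = 0x16, C2 = 0xDC

C0: S = E(K, 0xDF) = 0xDE; 0xBB ⊕ 0xDE = 0x65.
C1: S = E(K, 0xDE) = 0xDD; 0xCB ⊕ 0xDD = 0x16.
C2: S = E(K, 0xDD) = 0xDC; 0x00 ⊕ 0xDC = 0xDC.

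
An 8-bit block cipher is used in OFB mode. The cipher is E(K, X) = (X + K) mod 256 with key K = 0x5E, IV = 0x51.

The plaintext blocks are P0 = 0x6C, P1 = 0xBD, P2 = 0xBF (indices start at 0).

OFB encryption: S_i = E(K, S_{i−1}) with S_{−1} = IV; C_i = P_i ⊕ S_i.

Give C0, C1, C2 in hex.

C0 = 0xC3, C1 = 0xB0, C2 = 0xD4

C0: S = E(K, 0x51) = 0xAF; 0x6C ⊕ 0xAF = 0xC3.
C1: S = E(K, 0xAF) = 0x0D; 0xBD ⊕ 0x0D = 0xB0.
C2: S = E(K, 0x0D) = 0x6B; 0xBF ⊕ 0x6B = 0xD4.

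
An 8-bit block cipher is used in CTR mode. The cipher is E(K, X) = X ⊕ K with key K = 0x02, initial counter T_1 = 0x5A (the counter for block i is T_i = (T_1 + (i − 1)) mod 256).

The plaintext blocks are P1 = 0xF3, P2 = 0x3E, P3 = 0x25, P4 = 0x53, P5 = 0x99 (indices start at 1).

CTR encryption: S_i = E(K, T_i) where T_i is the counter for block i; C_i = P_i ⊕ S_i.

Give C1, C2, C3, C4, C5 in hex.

C1 = 0xAB, C2 = 0x67, C3 = 0x7B, C4 = 0x0C, C5 = 0xC5

C1: T = 0x5A, S = E(K, T) = 0x58; 0xF3 ⊕ 0x58 = 0xAB.
C2: T = 0x5B, S = E(K, T) = 0x59; 0x3E ⊕ 0x59 = 0x67.
C3: T = 0x5C, S = E(K, T) = 0x5E; 0x25 ⊕ 0x5E = 0x7B.
C4: T = 0x5D, S = E(K, T) = 0x5F; 0x53 ⊕ 0x5F = 0x0C.
C5: T = 0x5E, S = E(K, T) = 0x5C; 0x99 ⊕ 0x5C = 0xC5.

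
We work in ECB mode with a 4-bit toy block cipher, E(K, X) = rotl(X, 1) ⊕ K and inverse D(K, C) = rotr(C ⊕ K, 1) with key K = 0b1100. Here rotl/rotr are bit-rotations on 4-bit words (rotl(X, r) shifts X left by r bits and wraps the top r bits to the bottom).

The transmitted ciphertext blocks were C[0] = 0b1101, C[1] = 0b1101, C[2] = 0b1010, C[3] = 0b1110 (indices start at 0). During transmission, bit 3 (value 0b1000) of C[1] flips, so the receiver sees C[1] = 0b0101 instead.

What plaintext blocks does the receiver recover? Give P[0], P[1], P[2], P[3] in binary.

P[0] = 0b1000, P[1] = 0b1100, P[2] = 0b0011, P[3] = 0b0001

ECB decryption: P_i = D(K, C_i).
Only C[1] changed, to 0b0101. In ECB, a change in C_i affects only P_i. Decrypting the received ciphertext:
P[0]: D(K, 0b1101) = 0b1000.
P[1]: D(K, 0b0101) = 0b1100.
P[2]: D(K, 0b1010) = 0b0011.
P[3]: D(K, 0b1110) = 0b0001.
Blocks that differ from the original plaintext: P[1].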